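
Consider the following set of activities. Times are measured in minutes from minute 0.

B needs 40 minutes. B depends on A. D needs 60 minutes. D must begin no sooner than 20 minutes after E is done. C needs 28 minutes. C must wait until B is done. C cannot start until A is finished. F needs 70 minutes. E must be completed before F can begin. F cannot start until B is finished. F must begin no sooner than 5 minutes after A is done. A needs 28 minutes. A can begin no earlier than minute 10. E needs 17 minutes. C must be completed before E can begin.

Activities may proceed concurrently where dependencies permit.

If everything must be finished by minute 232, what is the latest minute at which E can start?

D must finish by minute 232; it takes 60 minutes, so it must start by 232 − 60 = minute 172.
Nothing follows F; the deadline of minute 232 is its only limit. It must start by 232 − 70 = minute 162.
E feeds D (must start by minute 172, minus 20-minute gap → minute 152); F (must start by minute 162). Taking the minimum, E must finish by minute 152 and start by 152 − 17 = minute 135.

135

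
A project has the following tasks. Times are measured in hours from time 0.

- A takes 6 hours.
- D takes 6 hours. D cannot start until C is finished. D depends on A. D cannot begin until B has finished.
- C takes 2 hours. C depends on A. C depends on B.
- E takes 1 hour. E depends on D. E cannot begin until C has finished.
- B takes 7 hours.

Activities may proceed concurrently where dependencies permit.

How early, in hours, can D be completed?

15

Nothing blocks B, so it runs from hour 0 to hour 7.
A has no prerequisites, so it starts at hour 0 and finishes at hour 6.
C cannot start until A (finishes hour 6); B (finishes hour 7). The controlling bound is hour 7, so C finishes at 7 + 2 = hour 9.
D cannot start until C (finishes hour 9); A (finishes hour 6); B (finishes hour 7). The controlling bound is hour 9, so D finishes at 9 + 6 = hour 15.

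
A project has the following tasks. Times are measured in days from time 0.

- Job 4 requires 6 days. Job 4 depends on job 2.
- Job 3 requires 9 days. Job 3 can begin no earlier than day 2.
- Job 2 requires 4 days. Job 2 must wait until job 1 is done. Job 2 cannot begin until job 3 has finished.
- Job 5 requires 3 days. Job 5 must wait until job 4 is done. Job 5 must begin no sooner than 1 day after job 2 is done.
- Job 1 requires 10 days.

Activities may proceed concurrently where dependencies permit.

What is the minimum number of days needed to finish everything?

24

Job 3 cannot begin until its own release at day 2. It runs from day 2 to 2 + 9 = day 11.
Nothing blocks job 1, so it runs from day 0 to day 10.
For job 2: job 1 (finishes day 10); job 3 (finishes day 11). Taking the maximum gives a start of day 11, and it finishes at 11 + 4 = day 15.
After job 2 (finishes day 15), job 4 can start at day 15 and finishes at day 21.
Job 5 needs all of job 4 (finishes day 21); job 2 (finishes day 15, plus 1-day gap → day 16). That puts its earliest start at day 21; it finishes at 21 + 3 = day 24.
All tasks are finished once the last one completes. Finish times: Job 1 at 10, Job 2 at 15, Job 3 at 11, Job 4 at 21, Job 5 at 24. The latest is day 24.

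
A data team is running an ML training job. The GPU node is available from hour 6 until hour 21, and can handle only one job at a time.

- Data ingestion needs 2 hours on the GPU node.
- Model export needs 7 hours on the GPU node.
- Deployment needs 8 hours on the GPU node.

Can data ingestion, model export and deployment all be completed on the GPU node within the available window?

The GPU node window is 21 − 6 = 15 hours.
Running back to back, the jobs need 2 + 7 + 8 = 17 hours on the GPU node.
Since 17 > 15, they cannot all fit.

No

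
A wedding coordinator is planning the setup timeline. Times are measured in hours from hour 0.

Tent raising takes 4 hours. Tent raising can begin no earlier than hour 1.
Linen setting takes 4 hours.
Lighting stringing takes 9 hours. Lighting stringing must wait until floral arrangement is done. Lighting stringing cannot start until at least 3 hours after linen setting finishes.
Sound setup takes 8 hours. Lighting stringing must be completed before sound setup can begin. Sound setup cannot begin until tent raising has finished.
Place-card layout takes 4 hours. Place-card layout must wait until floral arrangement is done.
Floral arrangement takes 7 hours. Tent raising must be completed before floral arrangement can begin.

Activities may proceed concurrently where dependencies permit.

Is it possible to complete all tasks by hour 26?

No

Nothing blocks linen setting, so it runs from hour 0 to hour 4.
Tent raising cannot begin until its own release at hour 1. It runs from hour 1 to 1 + 4 = hour 5.
Floral arrangement cannot begin until tent raising (finishes hour 5). It runs from hour 5 to 5 + 7 = hour 12.
Place-card layout cannot begin until floral arrangement (finishes hour 12). It runs from hour 12 to 12 + 4 = hour 16.
Lighting stringing needs all of floral arrangement (finishes hour 12); linen setting (finishes hour 4, plus 3-hour gap → hour 7). That puts its earliest start at hour 12; it finishes at 12 + 9 = hour 21.
For sound setup: lighting stringing (finishes hour 21); tent raising (finishes hour 5). Taking the maximum gives a start of hour 21, and it finishes at 21 + 8 = hour 29.
The earliest everything can be done is hour 29, which is after the deadline of 26, so it is not possible.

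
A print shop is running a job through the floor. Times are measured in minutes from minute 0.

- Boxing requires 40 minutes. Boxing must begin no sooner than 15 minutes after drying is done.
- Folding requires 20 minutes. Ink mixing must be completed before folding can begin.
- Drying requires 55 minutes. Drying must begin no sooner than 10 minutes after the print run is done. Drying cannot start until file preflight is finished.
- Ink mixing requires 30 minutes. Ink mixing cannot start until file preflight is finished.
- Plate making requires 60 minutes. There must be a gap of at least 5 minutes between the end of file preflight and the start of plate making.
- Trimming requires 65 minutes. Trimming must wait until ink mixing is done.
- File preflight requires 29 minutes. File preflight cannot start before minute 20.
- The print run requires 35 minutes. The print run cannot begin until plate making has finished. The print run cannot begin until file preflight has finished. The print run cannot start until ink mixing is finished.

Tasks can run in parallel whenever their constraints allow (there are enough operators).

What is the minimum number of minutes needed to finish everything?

File preflight cannot begin until its own release at minute 20. It runs from minute 20 to 20 + 29 = minute 49.
Ink mixing cannot begin until file preflight (finishes minute 49). It runs from minute 49 to 49 + 30 = minute 79.
After ink mixing (finishes minute 79), folding can start at minute 79 and finishes at minute 99.
Trimming waits on ink mixing (finishes minute 79), so it starts at minute 79 and finishes at 79 + 65 = minute 144.
After file preflight (finishes minute 49, plus 5-minute gap → minute 54), plate making can start at minute 54 and finishes at minute 114.
For the print run: plate making (finishes minute 114); file preflight (finishes minute 49); ink mixing (finishes minute 79). Taking the maximum gives a start of minute 114, and it finishes at 114 + 35 = minute 149.
Drying has to wait for the print run (finishes minute 149, plus 10-minute gap → minute 159); file preflight (finishes minute 49). The latest of these is minute 159, so drying runs minute 159 to 159 + 55 = minute 214.
Boxing cannot begin until drying (finishes minute 214, plus 15-minute gap → minute 229). It runs from minute 229 to 229 + 40 = minute 269.
All tasks are finished once the last one completes. Finish times: File preflight at 49, Plate making at 114, Ink mixing at 79, The print run at 149, Drying at 214, Trimming at 144, Folding at 99, Boxing at 269. The latest is minute 269.

269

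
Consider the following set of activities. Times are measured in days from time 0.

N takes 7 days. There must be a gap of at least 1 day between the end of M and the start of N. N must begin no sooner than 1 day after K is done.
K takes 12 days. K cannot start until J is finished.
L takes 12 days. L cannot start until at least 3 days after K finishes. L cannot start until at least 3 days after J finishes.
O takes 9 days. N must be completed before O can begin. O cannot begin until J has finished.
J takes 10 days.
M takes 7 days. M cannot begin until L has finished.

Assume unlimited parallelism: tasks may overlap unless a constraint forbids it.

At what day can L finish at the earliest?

J has no prerequisites, so it starts at day 0 and finishes at day 10.
After J (finishes day 10), K can start at day 10 and finishes at day 22.
L needs all of K (finishes day 22, plus 3-day gap → day 25); J (finishes day 10, plus 3-day gap → day 13). That puts its earliest start at day 25; it finishes at 25 + 12 = day 37.

37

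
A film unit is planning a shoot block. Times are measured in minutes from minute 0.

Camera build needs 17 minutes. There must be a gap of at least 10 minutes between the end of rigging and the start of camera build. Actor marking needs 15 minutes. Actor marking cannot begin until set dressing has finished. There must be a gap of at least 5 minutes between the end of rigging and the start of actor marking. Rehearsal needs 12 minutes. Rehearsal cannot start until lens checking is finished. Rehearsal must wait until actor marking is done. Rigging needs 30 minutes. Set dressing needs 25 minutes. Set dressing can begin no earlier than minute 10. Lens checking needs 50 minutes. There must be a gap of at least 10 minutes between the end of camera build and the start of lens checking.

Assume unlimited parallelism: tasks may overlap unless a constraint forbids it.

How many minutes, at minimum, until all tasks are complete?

129

Set dressing waits on its own release at minute 10, so it starts at minute 10 and finishes at 10 + 25 = minute 35.
Rigging has no prerequisites, so it starts at minute 0 and finishes at minute 30.
Actor marking has to wait for set dressing (finishes minute 35); rigging (finishes minute 30, plus 5-minute gap → minute 35). The latest of these is minute 35, so actor marking runs minute 35 to 35 + 15 = minute 50.
Camera build cannot begin until rigging (finishes minute 30, plus 10-minute gap → minute 40). It runs from minute 40 to 40 + 17 = minute 57.
Lens checking waits on camera build (finishes minute 57, plus 10-minute gap → minute 67), so it starts at minute 67 and finishes at 67 + 50 = minute 117.
For rehearsal: lens checking (finishes minute 117); actor marking (finishes minute 50). Taking the maximum gives a start of minute 117, and it finishes at 117 + 12 = minute 129.
All tasks are finished once the last one completes. Finish times: Rigging at 30, Set dressing at 35, Camera build at 57, Lens checking at 117, Actor marking at 50, Rehearsal at 129. The latest is minute 129.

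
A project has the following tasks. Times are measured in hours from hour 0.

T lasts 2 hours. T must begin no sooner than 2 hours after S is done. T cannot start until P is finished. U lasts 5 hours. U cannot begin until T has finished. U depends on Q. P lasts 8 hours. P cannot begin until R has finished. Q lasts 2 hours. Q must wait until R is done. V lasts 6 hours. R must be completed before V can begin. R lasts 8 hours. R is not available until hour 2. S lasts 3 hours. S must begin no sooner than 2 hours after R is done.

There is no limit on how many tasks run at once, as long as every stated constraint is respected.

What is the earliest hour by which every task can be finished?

R waits on its own release at hour 2, so it starts at hour 2 and finishes at 2 + 8 = hour 10.
After R (finishes hour 10), V can start at hour 10 and finishes at hour 16.
S waits on R (finishes hour 10, plus 2-hour gap → hour 12), so it starts at hour 12 and finishes at 12 + 3 = hour 15.
Q waits on R (finishes hour 10), so it starts at hour 10 and finishes at 10 + 2 = hour 12.
After R (finishes hour 10), P can start at hour 10 and finishes at hour 18.
T has to wait for S (finishes hour 15, plus 2-hour gap → hour 17); P (finishes hour 18). The latest of these is hour 18, so T runs hour 18 to 18 + 2 = hour 20.
U needs all of T (finishes hour 20); Q (finishes hour 12). That puts its earliest start at hour 20; it finishes at 20 + 5 = hour 25.
All tasks are finished once the last one completes. Finish times: P at 18, Q at 12, R at 10, S at 15, T at 20, U at 25, V at 16. The latest is hour 25.

25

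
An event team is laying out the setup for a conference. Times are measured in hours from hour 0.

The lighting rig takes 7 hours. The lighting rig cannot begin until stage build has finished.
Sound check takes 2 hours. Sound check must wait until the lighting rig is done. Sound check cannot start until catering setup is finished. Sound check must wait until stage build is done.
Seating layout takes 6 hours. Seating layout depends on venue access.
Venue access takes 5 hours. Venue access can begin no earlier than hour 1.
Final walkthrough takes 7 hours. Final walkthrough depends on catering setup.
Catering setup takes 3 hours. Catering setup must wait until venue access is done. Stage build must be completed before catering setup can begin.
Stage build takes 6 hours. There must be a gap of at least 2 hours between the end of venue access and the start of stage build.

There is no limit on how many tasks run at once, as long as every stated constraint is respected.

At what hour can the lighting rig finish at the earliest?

Venue access cannot begin until its own release at hour 1. It runs from hour 1 to 1 + 5 = hour 6.
Stage build waits on venue access (finishes hour 6, plus 2-hour gap → hour 8), so it starts at hour 8 and finishes at 8 + 6 = hour 14.
After stage build (finishes hour 14), the lighting rig can start at hour 14 and finishes at hour 21.

21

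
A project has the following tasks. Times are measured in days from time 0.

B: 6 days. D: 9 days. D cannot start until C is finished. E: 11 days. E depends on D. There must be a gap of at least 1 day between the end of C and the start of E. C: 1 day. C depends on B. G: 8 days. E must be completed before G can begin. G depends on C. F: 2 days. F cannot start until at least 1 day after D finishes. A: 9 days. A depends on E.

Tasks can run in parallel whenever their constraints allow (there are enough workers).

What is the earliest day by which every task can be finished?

36

Nothing blocks B, so it runs from day 0 to day 6.
After B (finishes day 6), C can start at day 6 and finishes at day 7.
D waits on C (finishes day 7), so it starts at day 7 and finishes at 7 + 9 = day 16.
F cannot begin until D (finishes day 16, plus 1-day gap → day 17). It runs from day 17 to 17 + 2 = day 19.
For E: D (finishes day 16); C (finishes day 7, plus 1-day gap → day 8). Taking the maximum gives a start of day 16, and it finishes at 16 + 11 = day 27.
G cannot start until E (finishes day 27); C (finishes day 7). The controlling bound is day 27, so G finishes at 27 + 8 = day 35.
A cannot begin until E (finishes day 27). It runs from day 27 to 27 + 9 = day 36.
All tasks are finished once the last one completes. Finish times: A at 36, B at 6, C at 7, D at 16, E at 27, F at 19, G at 35. The latest is day 36.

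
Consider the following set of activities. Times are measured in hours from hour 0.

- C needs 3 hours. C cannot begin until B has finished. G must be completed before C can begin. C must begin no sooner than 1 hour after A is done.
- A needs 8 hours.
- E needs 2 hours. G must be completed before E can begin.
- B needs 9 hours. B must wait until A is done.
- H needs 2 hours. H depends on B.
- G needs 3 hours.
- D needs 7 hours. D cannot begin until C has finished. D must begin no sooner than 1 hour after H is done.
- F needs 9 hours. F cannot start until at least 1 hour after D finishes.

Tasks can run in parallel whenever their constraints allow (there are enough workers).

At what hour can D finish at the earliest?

27

G has no prerequisites, so it starts at hour 0 and finishes at hour 3.
A can start immediately at hour 0; it finishes at hour 8.
B waits on A (finishes hour 8), so it starts at hour 8 and finishes at 8 + 9 = hour 17.
H waits on B (finishes hour 17), so it starts at hour 17 and finishes at 17 + 2 = hour 19.
C has to wait for B (finishes hour 17); G (finishes hour 3); A (finishes hour 8, plus 1-hour gap → hour 9). The latest of these is hour 17, so C runs hour 17 to 17 + 3 = hour 20.
D needs all of C (finishes hour 20); H (finishes hour 19, plus 1-hour gap → hour 20). That puts its earliest start at hour 20; it finishes at 20 + 7 = hour 27.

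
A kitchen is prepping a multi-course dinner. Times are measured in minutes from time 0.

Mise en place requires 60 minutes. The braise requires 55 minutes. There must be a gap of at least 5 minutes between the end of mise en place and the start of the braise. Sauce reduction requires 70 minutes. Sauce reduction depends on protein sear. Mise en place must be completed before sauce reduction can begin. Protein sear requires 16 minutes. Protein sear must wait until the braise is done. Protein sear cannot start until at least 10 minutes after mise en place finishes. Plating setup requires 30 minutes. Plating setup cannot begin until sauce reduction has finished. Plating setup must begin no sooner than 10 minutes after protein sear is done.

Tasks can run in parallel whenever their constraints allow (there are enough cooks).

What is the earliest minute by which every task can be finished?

236

Mise en place has no prerequisites, so it starts at minute 0 and finishes at minute 60.
The braise cannot begin until mise en place (finishes minute 60, plus 5-minute gap → minute 65). It runs from minute 65 to 65 + 55 = minute 120.
Protein sear cannot start until the braise (finishes minute 120); mise en place (finishes minute 60, plus 10-minute gap → minute 70). The controlling bound is minute 120, so protein sear finishes at 120 + 16 = minute 136.
Sauce reduction needs all of protein sear (finishes minute 136); mise en place (finishes minute 60). That puts its earliest start at minute 136; it finishes at 136 + 70 = minute 206.
Plating setup cannot start until sauce reduction (finishes minute 206); protein sear (finishes minute 136, plus 10-minute gap → minute 146). The controlling bound is minute 206, so plating setup finishes at 206 + 30 = minute 236.
All tasks are finished once the last one completes. Finish times: Mise en place at 60, The braise at 120, Protein sear at 136, Sauce reduction at 206, Plating setup at 236. The latest is minute 236.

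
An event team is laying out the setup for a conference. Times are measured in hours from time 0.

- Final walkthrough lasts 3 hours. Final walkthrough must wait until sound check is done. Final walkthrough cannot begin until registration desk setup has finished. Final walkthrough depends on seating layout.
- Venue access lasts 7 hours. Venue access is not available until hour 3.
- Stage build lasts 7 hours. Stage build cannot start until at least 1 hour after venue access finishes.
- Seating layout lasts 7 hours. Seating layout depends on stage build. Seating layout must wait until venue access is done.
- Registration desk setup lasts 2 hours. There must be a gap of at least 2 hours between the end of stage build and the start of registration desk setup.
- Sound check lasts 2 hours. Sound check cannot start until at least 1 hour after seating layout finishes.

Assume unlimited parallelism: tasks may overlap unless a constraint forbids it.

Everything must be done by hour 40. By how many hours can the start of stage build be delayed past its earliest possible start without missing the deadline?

Venue access waits on its own release at hour 3, so it starts at hour 3 and finishes at 3 + 7 = hour 10.
Stage build cannot begin until venue access (finishes hour 10, plus 1-hour gap → hour 11). It runs from hour 11 to 11 + 7 = hour 18.

Working backward from the deadline:
To finish by hour 40, final walkthrough (duration 3) must start no later than hour 37.
Sound check has to be done before final walkthrough (must start by hour 37). That means finishing by hour 37, i.e. starting by 37 − 2 = hour 35.
Seating layout feeds sound check (must start by hour 35, minus 1-hour gap → hour 34); final walkthrough (must start by hour 37). Taking the minimum, seating layout must finish by hour 34 and start by 34 − 7 = hour 27.
Registration desk setup must finish before final walkthrough (must start by hour 37). With a 2-hour duration, registration desk setup must start by 37 − 2 = hour 35.
Stage build feeds seating layout (must start by hour 27); registration desk setup (must start by hour 35, minus 2-hour gap → hour 33). Taking the minimum, stage build must finish by hour 27 and start by 27 − 7 = hour 20.
So stage build can start as early as hour 11 and as late as hour 20, giving 20 − 11 = 9 hours of slack.

9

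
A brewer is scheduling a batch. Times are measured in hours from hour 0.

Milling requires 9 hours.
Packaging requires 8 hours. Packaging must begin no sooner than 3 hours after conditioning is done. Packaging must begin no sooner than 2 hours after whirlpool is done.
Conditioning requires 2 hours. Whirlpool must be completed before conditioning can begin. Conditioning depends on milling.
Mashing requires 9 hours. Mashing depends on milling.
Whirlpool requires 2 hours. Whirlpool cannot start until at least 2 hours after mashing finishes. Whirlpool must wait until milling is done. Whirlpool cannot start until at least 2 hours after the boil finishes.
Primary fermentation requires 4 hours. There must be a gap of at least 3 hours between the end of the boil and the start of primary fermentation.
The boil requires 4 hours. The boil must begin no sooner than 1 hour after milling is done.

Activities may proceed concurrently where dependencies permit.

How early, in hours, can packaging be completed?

35

Milling can start immediately at hour 0; it finishes at hour 9.
The boil waits on milling (finishes hour 9, plus 1-hour gap → hour 10), so it starts at hour 10 and finishes at 10 + 4 = hour 14.
Mashing waits on milling (finishes hour 9), so it starts at hour 9 and finishes at 9 + 9 = hour 18.
Whirlpool has to wait for mashing (finishes hour 18, plus 2-hour gap → hour 20); milling (finishes hour 9); the boil (finishes hour 14, plus 2-hour gap → hour 16). The latest of these is hour 20, so whirlpool runs hour 20 to 20 + 2 = hour 22.
Conditioning needs all of whirlpool (finishes hour 22); milling (finishes hour 9). That puts its earliest start at hour 22; it finishes at 22 + 2 = hour 24.
For packaging: conditioning (finishes hour 24, plus 3-hour gap → hour 27); whirlpool (finishes hour 22, plus 2-hour gap → hour 24). Taking the maximum gives a start of hour 27, and it finishes at 27 + 8 = hour 35.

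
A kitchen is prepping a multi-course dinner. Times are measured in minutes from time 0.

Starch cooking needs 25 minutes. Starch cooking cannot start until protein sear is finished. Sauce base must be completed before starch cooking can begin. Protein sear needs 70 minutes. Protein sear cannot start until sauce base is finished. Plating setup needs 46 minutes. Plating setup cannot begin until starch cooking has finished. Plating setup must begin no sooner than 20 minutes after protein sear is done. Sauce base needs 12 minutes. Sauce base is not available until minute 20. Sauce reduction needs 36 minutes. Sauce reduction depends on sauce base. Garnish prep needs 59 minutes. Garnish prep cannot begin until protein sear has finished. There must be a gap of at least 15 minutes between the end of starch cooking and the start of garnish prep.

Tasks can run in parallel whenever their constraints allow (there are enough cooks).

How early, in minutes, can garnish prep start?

142

Sauce base waits on its own release at minute 20, so it starts at minute 20 and finishes at 20 + 12 = minute 32.
After sauce base (finishes minute 32), protein sear can start at minute 32 and finishes at minute 102.
Starch cooking needs all of protein sear (finishes minute 102); sauce base (finishes minute 32). That puts its earliest start at minute 102; it finishes at 102 + 25 = minute 127.
Garnish prep waits on protein sear (finishes minute 102); starch cooking (finishes minute 127, plus 15-minute gap → minute 142). The latest of these is minute 142, which is the earliest garnish prep can start.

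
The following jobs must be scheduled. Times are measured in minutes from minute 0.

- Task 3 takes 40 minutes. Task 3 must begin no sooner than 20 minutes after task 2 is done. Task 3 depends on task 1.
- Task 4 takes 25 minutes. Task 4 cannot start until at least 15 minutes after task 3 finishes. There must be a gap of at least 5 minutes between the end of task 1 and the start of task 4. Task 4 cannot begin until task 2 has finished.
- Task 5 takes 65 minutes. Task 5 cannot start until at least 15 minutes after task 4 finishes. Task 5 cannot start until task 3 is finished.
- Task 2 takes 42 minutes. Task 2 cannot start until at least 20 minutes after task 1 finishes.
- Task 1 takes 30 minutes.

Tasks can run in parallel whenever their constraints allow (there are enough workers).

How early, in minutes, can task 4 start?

167

Nothing blocks task 1, so it runs from minute 0 to minute 30.
Task 2 waits on task 1 (finishes minute 30, plus 20-minute gap → minute 50), so it starts at minute 50 and finishes at 50 + 42 = minute 92.
Task 3 needs all of task 2 (finishes minute 92, plus 20-minute gap → minute 112); task 1 (finishes minute 30). That puts its earliest start at minute 112; it finishes at 112 + 40 = minute 152.
Task 4 waits on task 3 (finishes minute 152, plus 15-minute gap → minute 167); task 1 (finishes minute 30, plus 5-minute gap → minute 35); task 2 (finishes minute 92). The latest of these is minute 167, which is the earliest task 4 can start.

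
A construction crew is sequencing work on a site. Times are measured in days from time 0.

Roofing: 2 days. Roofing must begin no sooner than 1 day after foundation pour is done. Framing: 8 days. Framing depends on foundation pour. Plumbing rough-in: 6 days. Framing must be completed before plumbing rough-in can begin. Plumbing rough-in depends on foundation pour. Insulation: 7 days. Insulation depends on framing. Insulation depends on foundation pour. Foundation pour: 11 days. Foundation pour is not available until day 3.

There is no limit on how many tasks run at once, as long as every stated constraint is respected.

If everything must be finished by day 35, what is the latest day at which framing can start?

20

To finish by day 35, plumbing rough-in (duration 6) must start no later than day 29.
To finish by day 35, insulation (duration 7) must start no later than day 28.
For framing: plumbing rough-in (must start by day 29); insulation (must start by day 28). The most restrictive is day 28; with an 8-day duration, framing must start by day 20.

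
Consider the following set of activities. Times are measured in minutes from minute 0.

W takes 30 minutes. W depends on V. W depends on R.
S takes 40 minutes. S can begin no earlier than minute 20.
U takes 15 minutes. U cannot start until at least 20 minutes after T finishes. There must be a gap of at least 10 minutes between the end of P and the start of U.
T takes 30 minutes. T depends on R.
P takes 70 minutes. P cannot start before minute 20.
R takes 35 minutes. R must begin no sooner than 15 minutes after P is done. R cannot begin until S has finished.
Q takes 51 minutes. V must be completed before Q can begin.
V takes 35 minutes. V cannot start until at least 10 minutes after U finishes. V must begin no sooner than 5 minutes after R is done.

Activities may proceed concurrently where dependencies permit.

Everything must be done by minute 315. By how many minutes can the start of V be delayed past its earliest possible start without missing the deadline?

After its own release at minute 20, S can start at minute 20 and finishes at minute 60.
After its own release at minute 20, P can start at minute 20 and finishes at minute 90.
R cannot start until P (finishes minute 90, plus 15-minute gap → minute 105); S (finishes minute 60). The controlling bound is minute 105, so R finishes at 105 + 35 = minute 140.
T waits on R (finishes minute 140), so it starts at minute 140 and finishes at 140 + 30 = minute 170.
U has to wait for T (finishes minute 170, plus 20-minute gap → minute 190); P (finishes minute 90, plus 10-minute gap → minute 100). The latest of these is minute 190, so U runs minute 190 to 190 + 15 = minute 205.
V has to wait for U (finishes minute 205, plus 10-minute gap → minute 215); R (finishes minute 140, plus 5-minute gap → minute 145). The latest of these is minute 215, so V runs minute 215 to 215 + 35 = minute 250.

Working backward from the deadline:
Nothing follows Q; the deadline of minute 315 is its only limit. It must start by 315 − 51 = minute 264.
W must finish by minute 315; it takes 30 minutes, so it must start by 315 − 30 = minute 285.
V feeds Q (must start by minute 264); W (must start by minute 285). Taking the minimum, V must finish by minute 264 and start by 264 − 35 = minute 229.
So V can start as early as minute 215 and as late as minute 229, giving 229 − 215 = 14 minutes of slack.

14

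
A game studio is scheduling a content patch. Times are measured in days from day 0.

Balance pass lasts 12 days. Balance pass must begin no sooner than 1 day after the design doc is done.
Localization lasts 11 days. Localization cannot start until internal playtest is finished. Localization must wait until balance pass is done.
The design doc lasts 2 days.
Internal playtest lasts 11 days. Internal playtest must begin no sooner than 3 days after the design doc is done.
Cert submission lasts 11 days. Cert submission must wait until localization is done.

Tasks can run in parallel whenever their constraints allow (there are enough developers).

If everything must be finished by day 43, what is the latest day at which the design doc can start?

5

To finish by day 43, cert submission (duration 11) must start no later than day 32.
Since cert submission (must start by day 32) depends on it, localization must finish by day 32. Backing off its 11-day duration gives a latest start of day 21.
Internal playtest feeds into localization (must start by day 21); so internal playtest must finish by day 21 and therefore start by day 10.
Balance pass feeds into localization (must start by day 21); so balance pass must finish by day 21 and therefore start by day 9.
The design doc has several dependents: internal playtest (must start by day 10, minus 3-day gap → day 7); balance pass (must start by day 9, minus 1-day gap → day 8). The earliest of those limits is day 7, so the design doc must start by 7 − 2 = day 5.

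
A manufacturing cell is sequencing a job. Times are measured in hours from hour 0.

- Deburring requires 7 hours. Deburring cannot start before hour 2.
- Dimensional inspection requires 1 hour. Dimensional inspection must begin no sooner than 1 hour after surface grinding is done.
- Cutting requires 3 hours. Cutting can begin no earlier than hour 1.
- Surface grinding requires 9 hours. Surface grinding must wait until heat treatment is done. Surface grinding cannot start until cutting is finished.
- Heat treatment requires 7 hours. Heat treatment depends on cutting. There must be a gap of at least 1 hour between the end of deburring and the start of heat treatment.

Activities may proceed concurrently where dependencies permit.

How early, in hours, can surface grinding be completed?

After its own release at hour 2, deburring can start at hour 2 and finishes at hour 9.
Cutting cannot begin until its own release at hour 1. It runs from hour 1 to 1 + 3 = hour 4.
Heat treatment cannot start until cutting (finishes hour 4); deburring (finishes hour 9, plus 1-hour gap → hour 10). The controlling bound is hour 10, so heat treatment finishes at 10 + 7 = hour 17.
Surface grinding cannot start until heat treatment (finishes hour 17); cutting (finishes hour 4). The controlling bound is hour 17, so surface grinding finishes at 17 + 9 = hour 26.

26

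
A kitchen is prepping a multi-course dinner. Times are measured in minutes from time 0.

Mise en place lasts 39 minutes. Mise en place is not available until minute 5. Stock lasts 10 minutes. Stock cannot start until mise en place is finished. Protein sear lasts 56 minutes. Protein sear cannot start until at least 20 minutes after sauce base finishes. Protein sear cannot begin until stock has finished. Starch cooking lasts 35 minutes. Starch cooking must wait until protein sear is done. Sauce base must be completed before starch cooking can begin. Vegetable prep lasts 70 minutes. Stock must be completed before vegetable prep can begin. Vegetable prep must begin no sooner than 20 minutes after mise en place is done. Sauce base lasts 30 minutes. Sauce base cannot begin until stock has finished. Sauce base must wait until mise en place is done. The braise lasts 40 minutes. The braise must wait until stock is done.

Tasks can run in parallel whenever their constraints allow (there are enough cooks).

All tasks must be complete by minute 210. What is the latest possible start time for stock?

59

Starch cooking must finish by minute 210; it takes 35 minutes, so it must start by 210 − 35 = minute 175.
Protein sear has to be done before starch cooking (must start by minute 175). That means finishing by minute 175, i.e. starting by 175 − 56 = minute 119.
Sauce base has several dependents: protein sear (must start by minute 119, minus 20-minute gap → minute 99); starch cooking (must start by minute 175). The earliest of those limits is minute 99, so sauce base must start by 99 − 30 = minute 69.
The braise has no dependents, so it just needs to finish by minute 210. Starting by 210 − 40 = minute 170 achieves that.
Vegetable prep has no dependents, so it just needs to finish by minute 210. Starting by 210 − 70 = minute 140 achieves that.
Stock must finish in time for sauce base (must start by minute 69); the braise (must start by minute 170); protein sear (must start by minute 119); vegetable prep (must start by minute 140). The tightest is minute 69, so stock must start by 69 − 10 = minute 59.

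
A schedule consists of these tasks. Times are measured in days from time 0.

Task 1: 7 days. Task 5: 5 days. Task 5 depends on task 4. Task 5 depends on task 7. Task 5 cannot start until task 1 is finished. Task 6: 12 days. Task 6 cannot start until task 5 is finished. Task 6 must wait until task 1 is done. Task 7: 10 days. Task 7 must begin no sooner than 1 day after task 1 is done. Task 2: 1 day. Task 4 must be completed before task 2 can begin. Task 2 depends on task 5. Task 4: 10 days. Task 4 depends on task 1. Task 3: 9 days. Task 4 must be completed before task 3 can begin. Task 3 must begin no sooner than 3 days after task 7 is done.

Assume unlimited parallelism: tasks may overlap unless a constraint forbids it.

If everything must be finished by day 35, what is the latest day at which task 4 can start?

To finish by day 35, task 3 (duration 9) must start no later than day 26.
Nothing follows task 2; the deadline of day 35 is its only limit. It must start by 35 − 1 = day 34.
Task 6 has no dependents, so it just needs to finish by day 35. Starting by 35 − 12 = day 23 achieves that.
For task 5: task 2 (must start by day 34); task 6 (must start by day 23). The most restrictive is day 23; with a 5-day duration, task 5 must start by day 18.
Task 4 has several dependents: task 2 (must start by day 34); task 3 (must start by day 26); task 5 (must start by day 18). The earliest of those limits is day 18, so task 4 must start by 18 − 10 = day 8.

8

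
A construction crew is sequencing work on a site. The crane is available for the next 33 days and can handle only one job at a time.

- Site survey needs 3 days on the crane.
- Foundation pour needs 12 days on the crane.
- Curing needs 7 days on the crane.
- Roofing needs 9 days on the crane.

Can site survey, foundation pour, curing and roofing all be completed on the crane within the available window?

Yes

Running back to back, the jobs need 3 + 12 + 7 + 9 = 31 days on the crane.
Since 31 ≤ 33, they fit within the window.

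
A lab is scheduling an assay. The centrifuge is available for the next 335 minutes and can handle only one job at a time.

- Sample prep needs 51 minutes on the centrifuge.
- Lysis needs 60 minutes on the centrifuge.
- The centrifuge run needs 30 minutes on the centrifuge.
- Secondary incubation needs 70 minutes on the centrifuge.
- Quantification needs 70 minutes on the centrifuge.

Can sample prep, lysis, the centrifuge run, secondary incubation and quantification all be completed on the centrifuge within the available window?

Running back to back, the jobs need 51 + 60 + 30 + 70 + 70 = 281 minutes on the centrifuge.
Since 281 ≤ 335, they fit within the window.

Yes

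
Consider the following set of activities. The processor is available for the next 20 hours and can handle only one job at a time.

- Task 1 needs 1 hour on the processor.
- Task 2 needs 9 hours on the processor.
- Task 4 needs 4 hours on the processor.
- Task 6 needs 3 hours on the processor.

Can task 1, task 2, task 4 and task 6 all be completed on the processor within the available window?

Yes

Running back to back, the jobs need 1 + 9 + 4 + 3 = 17 hours on the processor.
Since 17 ≤ 20, they fit within the window.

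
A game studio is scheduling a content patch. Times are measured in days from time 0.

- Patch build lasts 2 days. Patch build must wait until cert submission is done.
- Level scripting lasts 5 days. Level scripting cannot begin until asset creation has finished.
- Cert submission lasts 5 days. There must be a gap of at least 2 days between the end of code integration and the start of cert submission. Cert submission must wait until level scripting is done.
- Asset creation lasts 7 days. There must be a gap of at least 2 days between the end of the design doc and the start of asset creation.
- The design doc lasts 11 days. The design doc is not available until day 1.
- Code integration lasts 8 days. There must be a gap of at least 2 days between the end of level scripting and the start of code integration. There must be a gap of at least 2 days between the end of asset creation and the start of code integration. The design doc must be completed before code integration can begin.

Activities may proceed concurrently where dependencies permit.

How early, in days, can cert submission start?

After its own release at day 1, the design doc can start at day 1 and finishes at day 12.
Asset creation waits on the design doc (finishes day 12, plus 2-day gap → day 14), so it starts at day 14 and finishes at 14 + 7 = day 21.
After asset creation (finishes day 21), level scripting can start at day 21 and finishes at day 26.
Code integration cannot start until level scripting (finishes day 26, plus 2-day gap → day 28); asset creation (finishes day 21, plus 2-day gap → day 23); the design doc (finishes day 12). The controlling bound is day 28, so code integration finishes at 28 + 8 = day 36.
Cert submission waits on code integration (finishes day 36, plus 2-day gap → day 38); level scripting (finishes day 26). The latest of these is day 38, which is the earliest cert submission can start.

38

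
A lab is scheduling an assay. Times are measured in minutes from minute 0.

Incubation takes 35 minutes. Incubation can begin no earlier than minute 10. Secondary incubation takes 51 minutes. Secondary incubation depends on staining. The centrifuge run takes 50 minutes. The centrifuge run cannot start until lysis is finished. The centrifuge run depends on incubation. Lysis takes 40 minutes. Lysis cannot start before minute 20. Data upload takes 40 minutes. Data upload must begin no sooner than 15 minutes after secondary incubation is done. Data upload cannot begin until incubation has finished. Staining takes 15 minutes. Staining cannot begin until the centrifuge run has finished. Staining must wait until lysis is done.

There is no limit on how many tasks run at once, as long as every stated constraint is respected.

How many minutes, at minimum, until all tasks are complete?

231

Incubation cannot begin until its own release at minute 10. It runs from minute 10 to 10 + 35 = minute 45.
Lysis waits on its own release at minute 20, so it starts at minute 20 and finishes at 20 + 40 = minute 60.
For the centrifuge run: lysis (finishes minute 60); incubation (finishes minute 45). Taking the maximum gives a start of minute 60, and it finishes at 60 + 50 = minute 110.
Staining needs all of the centrifuge run (finishes minute 110); lysis (finishes minute 60). That puts its earliest start at minute 110; it finishes at 110 + 15 = minute 125.
Secondary incubation cannot begin until staining (finishes minute 125). It runs from minute 125 to 125 + 51 = minute 176.
Data upload has to wait for secondary incubation (finishes minute 176, plus 15-minute gap → minute 191); incubation (finishes minute 45). The latest of these is minute 191, so data upload runs minute 191 to 191 + 40 = minute 231.
All tasks are finished once the last one completes. Finish times: Lysis at 60, Incubation at 45, The centrifuge run at 110, Staining at 125, Secondary incubation at 176, Data upload at 231. The latest is minute 231.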